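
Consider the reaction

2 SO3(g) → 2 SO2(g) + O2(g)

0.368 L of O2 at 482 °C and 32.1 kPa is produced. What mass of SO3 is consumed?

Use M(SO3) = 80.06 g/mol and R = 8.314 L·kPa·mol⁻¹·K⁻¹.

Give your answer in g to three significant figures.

n(O2) = PV/RT = (32.1 × 0.368) / (8.314 × 755.15) = 0.001882 mol
n(SO3) = (2/1) × 0.001882 = 0.003764 mol
m(SO3) = 0.003764 × 80.06 = 0.3013 g

0.301 g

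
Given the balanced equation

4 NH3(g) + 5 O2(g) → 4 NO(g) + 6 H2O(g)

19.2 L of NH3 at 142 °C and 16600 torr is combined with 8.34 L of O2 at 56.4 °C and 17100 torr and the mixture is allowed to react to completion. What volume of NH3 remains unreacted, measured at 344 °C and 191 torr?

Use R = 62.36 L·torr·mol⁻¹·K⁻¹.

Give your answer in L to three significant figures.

n(NH3) = PV/RT = (16600 × 19.2) / (62.36 × 415.15) = 12.31 mol
n(O2) = PV/RT = (17100 × 8.34) / (62.36 × 329.55) = 6.940 mol
For 12.31 mol NH3, stoichiometry requires (5/4) × 12.31 = 15.39 mol O2; 6.940 mol is available, so O2 is limiting.
n(NH3) consumed = (4/5) × 6.940 = 5.552 mol; remaining = 12.31 − 5.552 = 6.758 mol
V(NH3) = nRT/P = 6.758 × 62.36 × 617.15 / 191 = 1362 L

1360 L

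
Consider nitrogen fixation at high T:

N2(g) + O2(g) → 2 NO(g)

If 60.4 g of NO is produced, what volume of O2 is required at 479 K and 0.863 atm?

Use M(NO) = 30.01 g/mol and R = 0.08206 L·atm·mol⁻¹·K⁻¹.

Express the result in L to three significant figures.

45.8 L

n(NO) = 60.40 / 30.01 = 2.013 mol
n(O2) = (1/2) × 2.013 = 1.006 mol
V = nRT/P = 1.006 × 0.08206 × 479 / 0.863 = 45.82 L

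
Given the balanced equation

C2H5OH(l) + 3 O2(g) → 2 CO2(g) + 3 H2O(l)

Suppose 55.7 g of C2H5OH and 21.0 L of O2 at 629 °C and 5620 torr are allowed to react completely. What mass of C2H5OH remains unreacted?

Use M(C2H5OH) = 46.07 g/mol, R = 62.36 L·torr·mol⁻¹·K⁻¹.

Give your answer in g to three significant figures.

23.5 g

n(C2H5OH) = 55.7 / 46.07 = 1.209 mol
n(O2) = PV/RT = (5620 × 21.0) / (62.36 × 902.15) = 2.098 mol
For 1.209 mol C2H5OH, stoichiometry requires (3/1) × 1.209 = 3.627 mol O2; 2.098 mol is available, so O2 is limiting.
n(C2H5OH) consumed = (1/3) × 2.098 = 0.6993 mol; remaining = 1.209 − 0.6993 = 0.5097 mol
m(C2H5OH) = 0.5097 × 46.07 = 23.48 g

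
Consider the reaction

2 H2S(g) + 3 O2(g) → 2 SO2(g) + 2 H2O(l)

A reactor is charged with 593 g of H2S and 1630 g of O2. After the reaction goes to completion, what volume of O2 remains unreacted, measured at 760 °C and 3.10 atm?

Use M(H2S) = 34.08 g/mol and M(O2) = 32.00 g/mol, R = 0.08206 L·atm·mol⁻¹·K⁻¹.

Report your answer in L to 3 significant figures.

679 L

n(H2S) = 593 / 34.08 = 17.40 mol
n(O2) = 1630 / 32.00 = 50.94 mol
For 17.40 mol H2S, stoichiometry requires (3/2) × 17.40 = 26.10 mol O2; 50.94 mol is available, so H2S is limiting.
n(O2) consumed = (3/2) × 17.40 = 26.10 mol; remaining = 50.94 − 26.10 = 24.84 mol
V(O2) = nRT/P = 24.84 × 0.08206 × 1033.15 / 3.10 = 679.3 L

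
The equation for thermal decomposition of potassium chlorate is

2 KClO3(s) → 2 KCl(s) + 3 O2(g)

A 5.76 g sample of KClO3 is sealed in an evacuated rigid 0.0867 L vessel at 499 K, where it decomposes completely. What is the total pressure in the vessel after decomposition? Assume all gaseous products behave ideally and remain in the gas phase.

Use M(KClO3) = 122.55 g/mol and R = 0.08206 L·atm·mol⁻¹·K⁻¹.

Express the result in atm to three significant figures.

n(KClO3) = 5.76 / 122.55 = 0.04700 mol
n(gas produced) = (3/2) × 0.04700 = 0.07050 mol
P = nRT/V = 0.07050 × 0.08206 × 499 / 0.0867 = 33.30 atm

33.3 atm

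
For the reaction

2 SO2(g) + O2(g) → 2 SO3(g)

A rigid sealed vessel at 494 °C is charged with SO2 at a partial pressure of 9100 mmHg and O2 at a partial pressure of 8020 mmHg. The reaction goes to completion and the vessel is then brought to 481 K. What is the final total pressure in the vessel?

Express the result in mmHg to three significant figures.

Because the vessel is rigid and T is held at 494 °C, work the stoichiometry in partial pressures (P_i = n_iRT/V).
P(O2) required for 9100 mmHg of SO2 = (1/2) × 9100 = 4550 mmHg; available 8020 mmHg, so SO2 is limiting.
P(O2) remaining = 8020 − (1/2) × 9100 = 3470 mmHg
P(gaseous products) = (2)/2 × 9100 = 9100 mmHg
P_total at 494 °C = 3470 + 9100 = 12570 mmHg
Scaling to 481 K: P = 12570 × 481/767.15 = 7881 mmHg

7880 mmHg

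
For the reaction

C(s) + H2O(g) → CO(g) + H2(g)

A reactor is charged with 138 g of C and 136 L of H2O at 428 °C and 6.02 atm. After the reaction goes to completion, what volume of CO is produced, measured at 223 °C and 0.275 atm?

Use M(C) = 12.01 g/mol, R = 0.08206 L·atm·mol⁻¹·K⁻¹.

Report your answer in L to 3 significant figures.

1700 L

n(C) = 138 / 12.01 = 11.49 mol
n(H2O) = PV/RT = (6.02 × 136) / (0.08206 × 701.15) = 14.23 mol
For 11.49 mol C, stoichiometry requires (1/1) × 11.49 = 11.49 mol H2O; 14.23 mol is available, so C is limiting.
n(CO) = (1/1) × 11.49 = 11.49 mol
V(CO) = nRT/P = 11.49 × 0.08206 × 496.15 / 0.275 = 1701 L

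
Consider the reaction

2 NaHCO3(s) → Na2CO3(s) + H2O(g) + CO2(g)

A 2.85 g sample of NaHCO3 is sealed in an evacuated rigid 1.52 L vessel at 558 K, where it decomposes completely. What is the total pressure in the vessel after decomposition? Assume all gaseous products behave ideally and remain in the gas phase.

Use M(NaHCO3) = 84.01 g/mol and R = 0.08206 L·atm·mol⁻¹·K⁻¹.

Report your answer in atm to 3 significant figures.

1.02 atm

n(NaHCO3) = 2.85 / 84.01 = 0.03392 mol
n(gas produced) = (2/2) × 0.03392 = 0.03392 mol
P = nRT/V = 0.03392 × 0.08206 × 558 / 1.52 = 1.022 atm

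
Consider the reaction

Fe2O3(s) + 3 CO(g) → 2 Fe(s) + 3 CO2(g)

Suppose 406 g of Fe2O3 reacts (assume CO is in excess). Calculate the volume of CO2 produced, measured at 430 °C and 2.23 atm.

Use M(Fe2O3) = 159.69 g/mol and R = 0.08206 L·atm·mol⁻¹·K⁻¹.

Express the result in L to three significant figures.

197 L

n(Fe2O3) = 406.0 / 159.69 = 2.542 mol
n(CO2) = (3/1) × 2.542 = 7.626 mol
V = nRT/P = 7.626 × 0.08206 × 703.15 / 2.23 = 197.3 L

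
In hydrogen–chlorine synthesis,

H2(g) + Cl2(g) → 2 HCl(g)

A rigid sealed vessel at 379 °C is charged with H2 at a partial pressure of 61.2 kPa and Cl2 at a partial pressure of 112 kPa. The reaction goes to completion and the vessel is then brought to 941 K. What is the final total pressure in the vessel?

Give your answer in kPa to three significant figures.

With V and T fixed, P_i ∝ n_i, so the mole ratios apply directly to partial pressures at 379 °C.
P(Cl2) required for 61.2 kPa of H2 = (1/1) × 61.2 = 61.20 kPa; available 112 kPa, so H2 is limiting.
P(Cl2) remaining = 112 − (1/1) × 61.2 = 50.80 kPa
P(gaseous products) = (2)/1 × 61.2 = 122.4 kPa
P_total at 379 °C = 50.80 + 122.4 = 173.2 kPa
Scaling to 941 K: P = 173.2 × 941/652.15 = 249.9 kPa

250 kPa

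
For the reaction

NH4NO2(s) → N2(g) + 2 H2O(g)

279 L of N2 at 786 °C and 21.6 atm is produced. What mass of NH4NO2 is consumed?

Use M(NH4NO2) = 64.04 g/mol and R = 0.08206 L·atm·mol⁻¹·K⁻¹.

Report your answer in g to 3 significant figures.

n(N2) = PV/RT = (21.6 × 279) / (0.08206 × 1059.15) = 69.34 mol
n(NH4NO2) = (1/1) × 69.34 = 69.34 mol
m(NH4NO2) = 69.34 × 64.04 = 4441 g

4440 g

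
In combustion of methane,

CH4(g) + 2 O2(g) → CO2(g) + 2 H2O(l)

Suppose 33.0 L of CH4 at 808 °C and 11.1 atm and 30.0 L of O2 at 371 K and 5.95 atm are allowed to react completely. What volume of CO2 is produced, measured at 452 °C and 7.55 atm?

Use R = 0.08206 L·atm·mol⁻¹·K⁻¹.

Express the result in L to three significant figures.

23.1 L

n(CH4) = PV/RT = (11.1 × 33.0) / (0.08206 × 1081.15) = 4.129 mol
n(O2) = PV/RT = (5.95 × 30.0) / (0.08206 × 371) = 5.863 mol
For 4.129 mol CH4, stoichiometry requires (2/1) × 4.129 = 8.258 mol O2; 5.863 mol is available, so O2 is limiting.
n(CO2) = (1/2) × 5.863 = 2.932 mol
V(CO2) = nRT/P = 2.932 × 0.08206 × 725.15 / 7.55 = 23.11 L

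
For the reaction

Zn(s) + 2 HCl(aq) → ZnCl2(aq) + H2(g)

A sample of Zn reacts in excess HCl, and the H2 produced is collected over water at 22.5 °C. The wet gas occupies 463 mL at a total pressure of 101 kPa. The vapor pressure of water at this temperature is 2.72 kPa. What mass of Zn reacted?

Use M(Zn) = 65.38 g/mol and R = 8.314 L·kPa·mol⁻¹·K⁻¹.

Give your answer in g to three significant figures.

1.21 g

P(H2) = 101 − 2.72 = 98.28 kPa
n(H2) = PV/RT = (98.28 × 0.4630) / (8.314 × 295.65) = 0.01851 mol
n(Zn) = (1/1) × 0.01851 = 0.01851 mol
m(Zn) = 0.01851 × 65.38 = 1.210 g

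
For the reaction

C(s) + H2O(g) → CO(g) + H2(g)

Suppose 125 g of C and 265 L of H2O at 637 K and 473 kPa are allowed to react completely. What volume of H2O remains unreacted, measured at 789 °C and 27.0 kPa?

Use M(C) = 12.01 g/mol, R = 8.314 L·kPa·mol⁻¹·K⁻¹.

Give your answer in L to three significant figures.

n(C) = 125 / 12.01 = 10.41 mol
n(H2O) = PV/RT = (473 × 265) / (8.314 × 637) = 23.67 mol
For 10.41 mol C, stoichiometry requires (1/1) × 10.41 = 10.41 mol H2O; 23.67 mol is available, so C is limiting.
n(H2O) consumed = (1/1) × 10.41 = 10.41 mol; remaining = 23.67 − 10.41 = 13.26 mol
V(H2O) = nRT/P = 13.26 × 8.314 × 1062.15 / 27.0 = 4337 L

4340 L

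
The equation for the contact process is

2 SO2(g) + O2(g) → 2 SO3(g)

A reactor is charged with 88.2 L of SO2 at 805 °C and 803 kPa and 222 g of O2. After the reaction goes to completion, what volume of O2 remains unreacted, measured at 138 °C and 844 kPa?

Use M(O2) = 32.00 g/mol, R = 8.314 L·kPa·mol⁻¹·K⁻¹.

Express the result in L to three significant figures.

n(SO2) = PV/RT = (803 × 88.2) / (8.314 × 1078.15) = 7.901 mol
n(O2) = 222 / 32.00 = 6.938 mol
For 7.901 mol SO2, stoichiometry requires (1/2) × 7.901 = 3.950 mol O2; 6.938 mol is available, so SO2 is limiting.
n(O2) consumed = (1/2) × 7.901 = 3.950 mol; remaining = 6.938 − 3.950 = 2.988 mol
V(O2) = nRT/P = 2.988 × 8.314 × 411.15 / 844 = 12.10 L

12.1 L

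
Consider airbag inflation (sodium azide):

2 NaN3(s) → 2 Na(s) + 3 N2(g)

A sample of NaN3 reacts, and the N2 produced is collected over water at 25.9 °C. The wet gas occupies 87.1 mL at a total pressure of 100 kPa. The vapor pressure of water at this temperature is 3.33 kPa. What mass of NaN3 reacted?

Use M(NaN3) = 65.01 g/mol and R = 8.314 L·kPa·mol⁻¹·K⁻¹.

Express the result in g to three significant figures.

0.147 g

P(N2) = 100 − 3.33 = 96.67 kPa
n(N2) = PV/RT = (96.67 × 0.08710) / (8.314 × 299.05) = 0.003387 mol
n(NaN3) = (2/3) × 0.003387 = 0.002258 mol
m(NaN3) = 0.002258 × 65.01 = 0.1468 g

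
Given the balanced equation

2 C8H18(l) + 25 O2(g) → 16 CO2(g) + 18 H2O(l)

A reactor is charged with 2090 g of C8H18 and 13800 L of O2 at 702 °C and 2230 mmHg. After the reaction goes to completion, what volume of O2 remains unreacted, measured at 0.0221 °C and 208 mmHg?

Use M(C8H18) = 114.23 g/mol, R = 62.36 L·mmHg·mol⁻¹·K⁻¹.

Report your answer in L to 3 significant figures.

22700 L

n(C8H18) = 2090 / 114.23 = 18.30 mol
n(O2) = PV/RT = (2230 × 13800) / (62.36 × 975.15) = 506.1 mol
For 18.30 mol C8H18, stoichiometry requires (25/2) × 18.30 = 228.8 mol O2; 506.1 mol is available, so C8H18 is limiting.
n(O2) consumed = (25/2) × 18.30 = 228.8 mol; remaining = 506.1 − 228.8 = 277.3 mol
V(O2) = nRT/P = 277.3 × 62.36 × 273.1721 / 208 = 22710 L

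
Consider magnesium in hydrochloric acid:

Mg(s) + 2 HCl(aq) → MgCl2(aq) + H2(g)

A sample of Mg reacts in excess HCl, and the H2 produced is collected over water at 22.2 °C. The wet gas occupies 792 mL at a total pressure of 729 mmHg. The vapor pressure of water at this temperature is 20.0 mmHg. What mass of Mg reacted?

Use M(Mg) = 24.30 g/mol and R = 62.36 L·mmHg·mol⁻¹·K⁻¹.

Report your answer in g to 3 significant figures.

0.741 g

P(H2) = 729 − 20.0 = 709.0 mmHg
n(H2) = PV/RT = (709.0 × 0.7920) / (62.36 × 295.35) = 0.03049 mol
n(Mg) = (1/1) × 0.03049 = 0.03049 mol
m(Mg) = 0.03049 × 24.30 = 0.7409 g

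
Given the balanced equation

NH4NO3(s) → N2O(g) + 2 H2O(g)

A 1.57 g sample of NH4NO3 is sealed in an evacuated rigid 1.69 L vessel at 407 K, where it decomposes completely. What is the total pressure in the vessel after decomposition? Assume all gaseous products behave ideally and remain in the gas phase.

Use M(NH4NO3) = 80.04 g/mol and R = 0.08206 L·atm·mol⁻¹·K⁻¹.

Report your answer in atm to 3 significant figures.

1.16 atm

n(NH4NO3) = 1.57 / 80.04 = 0.01962 mol
n(gas produced) = (3/1) × 0.01962 = 0.05886 mol
P = nRT/V = 0.05886 × 0.08206 × 407 / 1.69 = 1.163 atm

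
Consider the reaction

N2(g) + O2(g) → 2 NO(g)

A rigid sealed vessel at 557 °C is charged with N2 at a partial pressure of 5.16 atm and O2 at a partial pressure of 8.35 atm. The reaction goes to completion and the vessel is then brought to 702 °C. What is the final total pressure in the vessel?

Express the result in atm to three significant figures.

15.9 atm

Because the vessel is rigid and T is held at 557 °C, work the stoichiometry in partial pressures (P_i = n_iRT/V).
P(O2) required for 5.16 atm of N2 = (1/1) × 5.16 = 5.160 atm; available 8.35 atm, so N2 is limiting.
P(O2) remaining = 8.35 − (1/1) × 5.16 = 3.190 atm
P(gaseous products) = (2)/1 × 5.16 = 10.32 atm
P_total at 557 °C = 3.190 + 10.32 = 13.51 atm
Scaling to 702 °C: P = 13.51 × 975.15/830.15 = 15.87 atm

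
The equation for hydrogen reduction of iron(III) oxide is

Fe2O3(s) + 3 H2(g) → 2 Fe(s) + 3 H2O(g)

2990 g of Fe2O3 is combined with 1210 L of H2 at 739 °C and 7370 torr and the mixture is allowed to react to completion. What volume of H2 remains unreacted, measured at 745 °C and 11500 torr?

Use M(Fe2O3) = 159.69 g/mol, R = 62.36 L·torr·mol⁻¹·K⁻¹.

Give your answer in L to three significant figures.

n(Fe2O3) = 2990 / 159.69 = 18.72 mol
n(H2) = PV/RT = (7370 × 1210) / (62.36 × 1012.15) = 141.3 mol
For 18.72 mol Fe2O3, stoichiometry requires (3/1) × 18.72 = 56.16 mol H2; 141.3 mol is available, so Fe2O3 is limiting.
n(H2) consumed = (3/1) × 18.72 = 56.16 mol; remaining = 141.3 − 56.16 = 85.14 mol
V(H2) = nRT/P = 85.14 × 62.36 × 1018.15 / 11500 = 470.1 L

470 L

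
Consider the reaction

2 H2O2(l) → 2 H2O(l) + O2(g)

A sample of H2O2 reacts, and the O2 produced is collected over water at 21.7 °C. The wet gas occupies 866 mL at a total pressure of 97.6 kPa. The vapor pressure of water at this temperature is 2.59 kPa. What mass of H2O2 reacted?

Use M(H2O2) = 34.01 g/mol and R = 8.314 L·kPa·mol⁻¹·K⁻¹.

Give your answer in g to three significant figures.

P(O2) = 97.6 − 2.59 = 95.01 kPa
n(O2) = PV/RT = (95.01 × 0.8660) / (8.314 × 294.85) = 0.03356 mol
n(H2O2) = (2/1) × 0.03356 = 0.06712 mol
m(H2O2) = 0.06712 × 34.01 = 2.283 g

2.28 g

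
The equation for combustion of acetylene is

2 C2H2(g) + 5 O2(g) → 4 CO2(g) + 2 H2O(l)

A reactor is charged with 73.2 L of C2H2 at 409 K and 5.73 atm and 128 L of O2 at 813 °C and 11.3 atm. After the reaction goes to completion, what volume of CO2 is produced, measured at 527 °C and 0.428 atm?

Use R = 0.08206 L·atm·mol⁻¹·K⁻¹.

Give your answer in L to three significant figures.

n(C2H2) = PV/RT = (5.73 × 73.2) / (0.08206 × 409) = 12.50 mol
n(O2) = PV/RT = (11.3 × 128) / (0.08206 × 1086.15) = 16.23 mol
For 12.50 mol C2H2, stoichiometry requires (5/2) × 12.50 = 31.25 mol O2; 16.23 mol is available, so O2 is limiting.
n(CO2) = (4/5) × 16.23 = 12.98 mol
V(CO2) = nRT/P = 12.98 × 0.08206 × 800.15 / 0.428 = 1991 L

1990 L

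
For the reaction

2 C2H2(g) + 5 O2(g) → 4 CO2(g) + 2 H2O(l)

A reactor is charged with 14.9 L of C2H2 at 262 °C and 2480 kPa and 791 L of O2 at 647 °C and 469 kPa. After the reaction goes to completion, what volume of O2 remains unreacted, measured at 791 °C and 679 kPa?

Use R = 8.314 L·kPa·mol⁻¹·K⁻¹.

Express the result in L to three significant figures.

n(C2H2) = PV/RT = (2480 × 14.9) / (8.314 × 535.15) = 8.305 mol
n(O2) = PV/RT = (469 × 791) / (8.314 × 920.15) = 48.49 mol
For 8.305 mol C2H2, stoichiometry requires (5/2) × 8.305 = 20.76 mol O2; 48.49 mol is available, so C2H2 is limiting.
n(O2) consumed = (5/2) × 8.305 = 20.76 mol; remaining = 48.49 − 20.76 = 27.73 mol
V(O2) = nRT/P = 27.73 × 8.314 × 1064.15 / 679 = 361.3 L

361 L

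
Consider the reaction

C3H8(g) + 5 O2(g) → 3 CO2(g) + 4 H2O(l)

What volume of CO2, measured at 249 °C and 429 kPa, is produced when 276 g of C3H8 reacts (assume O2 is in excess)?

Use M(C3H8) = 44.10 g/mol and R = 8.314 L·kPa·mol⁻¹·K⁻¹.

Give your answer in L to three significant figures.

n(C3H8) = 276.0 / 44.10 = 6.259 mol
n(CO2) = (3/1) × 6.259 = 18.78 mol
V = nRT/P = 18.78 × 8.314 × 522.15 / 429 = 190.0 L

190 L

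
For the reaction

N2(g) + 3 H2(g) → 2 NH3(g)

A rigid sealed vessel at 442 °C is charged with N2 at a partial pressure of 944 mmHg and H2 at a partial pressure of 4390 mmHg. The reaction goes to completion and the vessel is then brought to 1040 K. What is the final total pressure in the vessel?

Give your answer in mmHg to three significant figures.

5010 mmHg

Because the vessel is rigid and T is held at 442 °C, work the stoichiometry in partial pressures (P_i = n_iRT/V).
P(H2) required for 944 mmHg of N2 = (3/1) × 944 = 2832 mmHg; available 4390 mmHg, so N2 is limiting.
P(H2) remaining = 4390 − (3/1) × 944 = 1558 mmHg
P(gaseous products) = (2)/1 × 944 = 1888 mmHg
P_total at 442 °C = 1558 + 1888 = 3446 mmHg
Scaling to 1040 K: P = 3446 × 1040/715.15 = 5011 mmHg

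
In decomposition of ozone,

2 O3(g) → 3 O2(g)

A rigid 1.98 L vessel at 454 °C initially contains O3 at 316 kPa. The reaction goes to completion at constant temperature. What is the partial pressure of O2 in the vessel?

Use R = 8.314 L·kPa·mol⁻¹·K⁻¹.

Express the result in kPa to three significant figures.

474 kPa

n(O3)₀ = PV/RT = (316 × 1.98) / (8.314 × 727.15) = 0.1035 mol
n(O2) = (3/2) × 0.1035 = 0.1552 mol
P(O2) = nRT/V = 0.1552 × 8.314 × 727.15 / 1.98 = 473.9 kPa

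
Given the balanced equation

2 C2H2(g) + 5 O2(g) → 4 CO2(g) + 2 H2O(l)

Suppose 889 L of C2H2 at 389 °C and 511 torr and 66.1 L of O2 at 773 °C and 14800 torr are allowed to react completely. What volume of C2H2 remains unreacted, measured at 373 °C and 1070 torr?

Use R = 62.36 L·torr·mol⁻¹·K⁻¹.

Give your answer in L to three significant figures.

188 L

n(C2H2) = PV/RT = (511 × 889) / (62.36 × 662.15) = 11.00 mol
n(O2) = PV/RT = (14800 × 66.1) / (62.36 × 1046.15) = 15.00 mol
For 11.00 mol C2H2, stoichiometry requires (5/2) × 11.00 = 27.50 mol O2; 15.00 mol is available, so O2 is limiting.
n(C2H2) consumed = (2/5) × 15.00 = 6.000 mol; remaining = 11.00 − 6.000 = 5.000 mol
V(C2H2) = nRT/P = 5.000 × 62.36 × 646.15 / 1070 = 188.3 L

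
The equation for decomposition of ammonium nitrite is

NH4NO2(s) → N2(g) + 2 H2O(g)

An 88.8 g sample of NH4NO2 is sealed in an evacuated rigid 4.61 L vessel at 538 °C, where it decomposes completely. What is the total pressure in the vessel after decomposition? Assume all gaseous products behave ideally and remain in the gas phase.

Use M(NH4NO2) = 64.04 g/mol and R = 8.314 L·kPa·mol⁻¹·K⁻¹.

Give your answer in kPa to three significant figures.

6090 kPa

n(NH4NO2) = 88.8 / 64.04 = 1.387 mol
n(gas produced) = (3/1) × 1.387 = 4.161 mol
P = nRT/V = 4.161 × 8.314 × 811.15 / 4.61 = 6087 kPa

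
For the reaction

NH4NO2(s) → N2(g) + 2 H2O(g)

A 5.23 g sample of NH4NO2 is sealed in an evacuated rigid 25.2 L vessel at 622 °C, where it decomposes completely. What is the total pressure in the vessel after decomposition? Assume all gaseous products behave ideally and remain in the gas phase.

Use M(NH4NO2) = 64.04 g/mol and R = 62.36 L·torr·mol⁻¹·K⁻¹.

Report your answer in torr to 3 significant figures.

543 torr

n(NH4NO2) = 5.23 / 64.04 = 0.08167 mol
n(gas produced) = (3/1) × 0.08167 = 0.2450 mol
P = nRT/V = 0.2450 × 62.36 × 895.15 / 25.2 = 542.7 torr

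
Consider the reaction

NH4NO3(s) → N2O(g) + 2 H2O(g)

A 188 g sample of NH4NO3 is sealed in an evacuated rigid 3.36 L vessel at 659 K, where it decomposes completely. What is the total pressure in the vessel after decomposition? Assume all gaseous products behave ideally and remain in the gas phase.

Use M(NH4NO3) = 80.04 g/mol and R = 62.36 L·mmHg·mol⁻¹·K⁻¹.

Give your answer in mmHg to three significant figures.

n(NH4NO3) = 188 / 80.04 = 2.349 mol
n(gas produced) = (3/1) × 2.349 = 7.047 mol
P = nRT/V = 7.047 × 62.36 × 659 / 3.36 = 86190 mmHg

86200 mmHg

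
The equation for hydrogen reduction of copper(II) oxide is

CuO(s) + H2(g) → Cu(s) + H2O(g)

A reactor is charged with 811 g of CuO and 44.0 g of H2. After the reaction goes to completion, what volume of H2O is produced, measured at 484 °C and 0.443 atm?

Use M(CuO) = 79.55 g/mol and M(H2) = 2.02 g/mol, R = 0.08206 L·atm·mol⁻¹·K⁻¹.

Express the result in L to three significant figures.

1430 L

n(CuO) = 811 / 79.55 = 10.19 mol
n(H2) = 44.0 / 2.02 = 21.78 mol
For 10.19 mol CuO, stoichiometry requires (1/1) × 10.19 = 10.19 mol H2; 21.78 mol is available, so CuO is limiting.
n(H2O) = (1/1) × 10.19 = 10.19 mol
V(H2O) = nRT/P = 10.19 × 0.08206 × 757.15 / 0.443 = 1429 L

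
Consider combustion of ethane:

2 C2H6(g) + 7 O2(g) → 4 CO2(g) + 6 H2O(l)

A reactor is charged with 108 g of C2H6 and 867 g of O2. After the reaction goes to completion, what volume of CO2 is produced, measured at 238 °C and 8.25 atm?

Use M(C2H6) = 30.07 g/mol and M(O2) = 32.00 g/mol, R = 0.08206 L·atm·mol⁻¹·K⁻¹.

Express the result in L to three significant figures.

36.5 L

n(C2H6) = 108 / 30.07 = 3.592 mol
n(O2) = 867 / 32.00 = 27.09 mol
For 3.592 mol C2H6, stoichiometry requires (7/2) × 3.592 = 12.57 mol O2; 27.09 mol is available, so C2H6 is limiting.
n(CO2) = (4/2) × 3.592 = 7.184 mol
V(CO2) = nRT/P = 7.184 × 0.08206 × 511.15 / 8.25 = 36.53 L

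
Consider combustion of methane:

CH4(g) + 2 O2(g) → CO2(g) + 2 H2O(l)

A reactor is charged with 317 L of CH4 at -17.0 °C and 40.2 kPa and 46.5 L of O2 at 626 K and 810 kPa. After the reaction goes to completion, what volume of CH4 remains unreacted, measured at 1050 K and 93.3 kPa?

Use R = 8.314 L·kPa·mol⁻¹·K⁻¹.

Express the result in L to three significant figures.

221 L

n(CH4) = PV/RT = (40.2 × 317) / (8.314 × 256.15) = 5.984 mol
n(O2) = PV/RT = (810 × 46.5) / (8.314 × 626) = 7.237 mol
For 5.984 mol CH4, stoichiometry requires (2/1) × 5.984 = 11.97 mol O2; 7.237 mol is available, so O2 is limiting.
n(CH4) consumed = (1/2) × 7.237 = 3.619 mol; remaining = 5.984 − 3.619 = 2.365 mol
V(CH4) = nRT/P = 2.365 × 8.314 × 1050 / 93.3 = 221.3 L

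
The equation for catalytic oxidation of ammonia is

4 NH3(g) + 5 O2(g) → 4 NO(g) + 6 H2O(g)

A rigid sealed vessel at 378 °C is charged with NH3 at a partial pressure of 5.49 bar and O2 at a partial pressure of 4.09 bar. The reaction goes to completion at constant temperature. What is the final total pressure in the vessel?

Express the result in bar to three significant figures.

10.4 bar

At constant V, partial pressures at 378 °C are proportional to moles, so apply stoichiometry directly to pressures.
P(O2) required for 5.49 bar of NH3 = (5/4) × 5.49 = 6.863 bar; available 4.09 bar, so O2 is limiting.
P(NH3) remaining = 5.49 − (4/5) × 4.09 = 2.218 bar
P(gaseous products) = (4+6)/5 × 4.09 = 8.180 bar
P_total at 378 °C = 2.218 + 8.180 = 10.40 bar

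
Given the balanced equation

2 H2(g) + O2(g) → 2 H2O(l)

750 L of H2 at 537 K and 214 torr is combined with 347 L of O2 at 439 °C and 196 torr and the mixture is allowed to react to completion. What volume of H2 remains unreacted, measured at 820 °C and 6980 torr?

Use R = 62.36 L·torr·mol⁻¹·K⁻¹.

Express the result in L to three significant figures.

n(H2) = PV/RT = (214 × 750) / (62.36 × 537) = 4.793 mol
n(O2) = PV/RT = (196 × 347) / (62.36 × 712.15) = 1.531 mol
For 4.793 mol H2, stoichiometry requires (1/2) × 4.793 = 2.397 mol O2; 1.531 mol is available, so O2 is limiting.
n(H2) consumed = (2/1) × 1.531 = 3.062 mol; remaining = 4.793 − 3.062 = 1.731 mol
V(H2) = nRT/P = 1.731 × 62.36 × 1093.15 / 6980 = 16.91 L

16.9 L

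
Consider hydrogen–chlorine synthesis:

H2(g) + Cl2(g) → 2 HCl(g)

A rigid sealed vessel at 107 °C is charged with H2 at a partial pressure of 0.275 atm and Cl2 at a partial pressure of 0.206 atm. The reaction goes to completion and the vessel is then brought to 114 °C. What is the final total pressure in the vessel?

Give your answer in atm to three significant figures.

Because the vessel is rigid and T is held at 107 °C, work the stoichiometry in partial pressures (P_i = n_iRT/V).
P(Cl2) required for 0.275 atm of H2 = (1/1) × 0.275 = 0.2750 atm; available 0.206 atm, so Cl2 is limiting.
P(H2) remaining = 0.275 − (1/1) × 0.206 = 0.06900 atm
P(gaseous products) = (2)/1 × 0.206 = 0.4120 atm
P_total at 107 °C = 0.06900 + 0.4120 = 0.4810 atm
Scaling to 114 °C: P = 0.4810 × 387.15/380.15 = 0.4899 atm

0.490 atm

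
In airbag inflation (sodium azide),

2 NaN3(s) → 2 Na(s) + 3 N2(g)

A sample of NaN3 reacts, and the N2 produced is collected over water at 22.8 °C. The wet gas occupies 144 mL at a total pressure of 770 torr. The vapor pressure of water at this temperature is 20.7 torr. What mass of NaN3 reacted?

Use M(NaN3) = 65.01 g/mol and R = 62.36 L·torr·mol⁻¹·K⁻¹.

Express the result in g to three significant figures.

P(N2) = 770 − 20.7 = 749.3 torr
n(N2) = PV/RT = (749.3 × 0.1440) / (62.36 × 295.95) = 0.005846 mol
n(NaN3) = (2/3) × 0.005846 = 0.003897 mol
m(NaN3) = 0.003897 × 65.01 = 0.2533 g

0.253 g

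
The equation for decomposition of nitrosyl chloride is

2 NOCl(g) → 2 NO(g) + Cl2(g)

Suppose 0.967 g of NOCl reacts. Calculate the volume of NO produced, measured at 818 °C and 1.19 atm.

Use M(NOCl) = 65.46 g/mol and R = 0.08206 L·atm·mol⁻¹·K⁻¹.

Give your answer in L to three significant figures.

1.11 L

n(NOCl) = 0.9670 / 65.46 = 0.01477 mol
n(NO) = (2/2) × 0.01477 = 0.01477 mol
V = nRT/P = 0.01477 × 0.08206 × 1091.15 / 1.19 = 1.111 L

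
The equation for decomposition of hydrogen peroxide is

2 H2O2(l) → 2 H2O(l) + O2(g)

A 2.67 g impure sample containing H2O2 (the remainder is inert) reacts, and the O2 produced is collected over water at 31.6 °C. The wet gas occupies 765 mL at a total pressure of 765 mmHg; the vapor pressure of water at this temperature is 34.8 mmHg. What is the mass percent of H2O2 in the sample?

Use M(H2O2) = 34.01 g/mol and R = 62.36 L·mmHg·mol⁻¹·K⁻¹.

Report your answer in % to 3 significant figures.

74.9 %

P(O2) = 765 − 34.8 = 730.2 mmHg
n(O2) = PV/RT = (730.2 × 0.7650) / (62.36 × 304.75) = 0.02939 mol
n(H2O2) = (2/1) × 0.02939 = 0.05878 mol
m(H2O2) = 0.05878 × 34.01 = 1.999 g
%H2O2 = 1.999 / 2.67 × 100 = 74.87%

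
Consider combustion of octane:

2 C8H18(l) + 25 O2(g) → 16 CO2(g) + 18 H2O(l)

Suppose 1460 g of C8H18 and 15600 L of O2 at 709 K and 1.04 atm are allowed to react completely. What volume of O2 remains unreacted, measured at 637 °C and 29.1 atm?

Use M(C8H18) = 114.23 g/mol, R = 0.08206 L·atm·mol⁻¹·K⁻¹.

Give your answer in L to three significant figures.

n(C8H18) = 1460 / 114.23 = 12.78 mol
n(O2) = PV/RT = (1.04 × 15600) / (0.08206 × 709) = 278.9 mol
For 12.78 mol C8H18, stoichiometry requires (25/2) × 12.78 = 159.8 mol O2; 278.9 mol is available, so C8H18 is limiting.
n(O2) consumed = (25/2) × 12.78 = 159.8 mol; remaining = 278.9 − 159.8 = 119.1 mol
V(O2) = nRT/P = 119.1 × 0.08206 × 910.15 / 29.1 = 305.7 L

306 L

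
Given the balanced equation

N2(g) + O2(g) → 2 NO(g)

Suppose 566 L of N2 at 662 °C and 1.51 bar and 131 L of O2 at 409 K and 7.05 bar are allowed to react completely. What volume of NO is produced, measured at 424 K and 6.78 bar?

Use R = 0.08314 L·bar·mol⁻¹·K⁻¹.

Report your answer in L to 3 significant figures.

114 L

n(N2) = PV/RT = (1.51 × 566) / (0.08314 × 935.15) = 10.99 mol
n(O2) = PV/RT = (7.05 × 131) / (0.08314 × 409) = 27.16 mol
For 10.99 mol N2, stoichiometry requires (1/1) × 10.99 = 10.99 mol O2; 27.16 mol is available, so N2 is limiting.
n(NO) = (2/1) × 10.99 = 21.98 mol
V(NO) = nRT/P = 21.98 × 0.08314 × 424 / 6.78 = 114.3 L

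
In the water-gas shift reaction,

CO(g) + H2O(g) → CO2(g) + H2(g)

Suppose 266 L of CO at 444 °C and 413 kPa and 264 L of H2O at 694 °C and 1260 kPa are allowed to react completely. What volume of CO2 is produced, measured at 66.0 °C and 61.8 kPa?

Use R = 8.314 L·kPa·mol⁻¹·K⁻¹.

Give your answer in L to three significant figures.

n(CO) = PV/RT = (413 × 266) / (8.314 × 717.15) = 18.43 mol
n(H2O) = PV/RT = (1260 × 264) / (8.314 × 967.15) = 41.37 mol
For 18.43 mol CO, stoichiometry requires (1/1) × 18.43 = 18.43 mol H2O; 41.37 mol is available, so CO is limiting.
n(CO2) = (1/1) × 18.43 = 18.43 mol
V(CO2) = nRT/P = 18.43 × 8.314 × 339.15 / 61.8 = 840.9 L

841 L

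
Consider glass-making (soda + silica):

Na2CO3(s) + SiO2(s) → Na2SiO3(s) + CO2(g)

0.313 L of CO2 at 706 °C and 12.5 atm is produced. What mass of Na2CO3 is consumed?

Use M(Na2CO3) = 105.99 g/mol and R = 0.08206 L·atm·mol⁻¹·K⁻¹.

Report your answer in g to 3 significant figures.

n(CO2) = PV/RT = (12.5 × 0.313) / (0.08206 × 979.15) = 0.04869 mol
n(Na2CO3) = (1/1) × 0.04869 = 0.04869 mol
m(Na2CO3) = 0.04869 × 105.99 = 5.161 g

5.16 g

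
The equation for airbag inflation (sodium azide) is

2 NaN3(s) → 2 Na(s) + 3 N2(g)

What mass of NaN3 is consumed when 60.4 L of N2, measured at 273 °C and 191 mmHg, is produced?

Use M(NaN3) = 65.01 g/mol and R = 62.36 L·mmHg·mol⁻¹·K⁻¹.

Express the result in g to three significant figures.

14.7 g

n(N2) = PV/RT = (191 × 60.4) / (62.36 × 546.15) = 0.3387 mol
n(NaN3) = (2/3) × 0.3387 = 0.2258 mol
m(NaN3) = 0.2258 × 65.01 = 14.68 g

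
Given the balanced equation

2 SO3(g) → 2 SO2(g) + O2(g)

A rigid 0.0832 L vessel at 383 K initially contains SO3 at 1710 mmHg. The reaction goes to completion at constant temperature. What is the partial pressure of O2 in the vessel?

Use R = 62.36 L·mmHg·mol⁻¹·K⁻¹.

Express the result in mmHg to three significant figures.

855 mmHg

n(SO3)₀ = PV/RT = (1710 × 0.0832) / (62.36 × 383) = 0.005957 mol
n(O2) = (1/2) × 0.005957 = 0.002978 mol
P(O2) = nRT/V = 0.002978 × 62.36 × 383 / 0.0832 = 854.9 mmHg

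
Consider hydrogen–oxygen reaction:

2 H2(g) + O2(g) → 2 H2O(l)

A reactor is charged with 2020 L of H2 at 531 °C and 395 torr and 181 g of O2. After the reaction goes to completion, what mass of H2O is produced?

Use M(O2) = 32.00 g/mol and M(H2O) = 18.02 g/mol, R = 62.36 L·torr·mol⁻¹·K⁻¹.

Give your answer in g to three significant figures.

n(H2) = PV/RT = (395 × 2020) / (62.36 × 804.15) = 15.91 mol
n(O2) = 181 / 32.00 = 5.656 mol
For 15.91 mol H2, stoichiometry requires (1/2) × 15.91 = 7.955 mol O2; 5.656 mol is available, so O2 is limiting.
n(H2O) = (2/1) × 5.656 = 11.31 mol
m(H2O) = 11.31 × 18.02 = 203.8 g

204 g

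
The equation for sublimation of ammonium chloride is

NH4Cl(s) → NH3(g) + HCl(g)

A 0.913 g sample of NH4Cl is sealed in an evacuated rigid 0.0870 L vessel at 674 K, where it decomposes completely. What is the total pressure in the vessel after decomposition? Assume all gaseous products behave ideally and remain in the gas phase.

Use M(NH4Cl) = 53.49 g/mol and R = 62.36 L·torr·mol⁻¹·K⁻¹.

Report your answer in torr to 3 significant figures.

16500 torr

n(NH4Cl) = 0.913 / 53.49 = 0.01707 mol
n(gas produced) = (2/1) × 0.01707 = 0.03414 mol
P = nRT/V = 0.03414 × 62.36 × 674 / 0.0870 = 16490 torr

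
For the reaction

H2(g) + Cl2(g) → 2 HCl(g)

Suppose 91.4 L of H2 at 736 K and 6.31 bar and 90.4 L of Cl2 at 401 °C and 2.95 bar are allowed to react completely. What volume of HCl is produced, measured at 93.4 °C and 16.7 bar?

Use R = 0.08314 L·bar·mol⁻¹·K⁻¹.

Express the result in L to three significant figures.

n(H2) = PV/RT = (6.31 × 91.4) / (0.08314 × 736) = 9.425 mol
n(Cl2) = PV/RT = (2.95 × 90.4) / (0.08314 × 674.15) = 4.758 mol
For 9.425 mol H2, stoichiometry requires (1/1) × 9.425 = 9.425 mol Cl2; 4.758 mol is available, so Cl2 is limiting.
n(HCl) = (2/1) × 4.758 = 9.516 mol
V(HCl) = nRT/P = 9.516 × 0.08314 × 366.55 / 16.7 = 17.37 L

17.4 L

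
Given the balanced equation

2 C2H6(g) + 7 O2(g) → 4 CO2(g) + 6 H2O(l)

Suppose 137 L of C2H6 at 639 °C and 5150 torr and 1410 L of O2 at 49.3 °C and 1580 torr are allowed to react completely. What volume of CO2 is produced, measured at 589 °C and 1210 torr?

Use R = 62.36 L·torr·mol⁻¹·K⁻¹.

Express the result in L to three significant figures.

n(C2H6) = PV/RT = (5150 × 137) / (62.36 × 912.15) = 12.40 mol
n(O2) = PV/RT = (1580 × 1410) / (62.36 × 322.45) = 110.8 mol
For 12.40 mol C2H6, stoichiometry requires (7/2) × 12.40 = 43.40 mol O2; 110.8 mol is available, so C2H6 is limiting.
n(CO2) = (4/2) × 12.40 = 24.80 mol
V(CO2) = nRT/P = 24.80 × 62.36 × 862.15 / 1210 = 1102 L

1100 L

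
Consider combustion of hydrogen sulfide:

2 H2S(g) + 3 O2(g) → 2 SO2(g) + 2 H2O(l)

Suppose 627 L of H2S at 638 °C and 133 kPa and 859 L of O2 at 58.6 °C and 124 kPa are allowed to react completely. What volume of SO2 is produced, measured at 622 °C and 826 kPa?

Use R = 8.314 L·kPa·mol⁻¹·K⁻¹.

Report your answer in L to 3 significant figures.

n(H2S) = PV/RT = (133 × 627) / (8.314 × 911.15) = 11.01 mol
n(O2) = PV/RT = (124 × 859) / (8.314 × 331.75) = 38.62 mol
For 11.01 mol H2S, stoichiometry requires (3/2) × 11.01 = 16.52 mol O2; 38.62 mol is available, so H2S is limiting.
n(SO2) = (2/2) × 11.01 = 11.01 mol
V(SO2) = nRT/P = 11.01 × 8.314 × 895.15 / 826 = 99.20 L

99.2 L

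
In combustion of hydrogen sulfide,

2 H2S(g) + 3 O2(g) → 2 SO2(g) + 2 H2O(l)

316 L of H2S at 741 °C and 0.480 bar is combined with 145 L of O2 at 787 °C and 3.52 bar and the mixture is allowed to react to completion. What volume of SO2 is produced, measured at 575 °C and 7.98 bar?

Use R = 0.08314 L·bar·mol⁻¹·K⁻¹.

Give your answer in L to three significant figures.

n(H2S) = PV/RT = (0.480 × 316) / (0.08314 × 1014.15) = 1.799 mol
n(O2) = PV/RT = (3.52 × 145) / (0.08314 × 1060.15) = 5.791 mol
For 1.799 mol H2S, stoichiometry requires (3/2) × 1.799 = 2.699 mol O2; 5.791 mol is available, so H2S is limiting.
n(SO2) = (2/2) × 1.799 = 1.799 mol
V(SO2) = nRT/P = 1.799 × 0.08314 × 848.15 / 7.98 = 15.90 L

15.9 L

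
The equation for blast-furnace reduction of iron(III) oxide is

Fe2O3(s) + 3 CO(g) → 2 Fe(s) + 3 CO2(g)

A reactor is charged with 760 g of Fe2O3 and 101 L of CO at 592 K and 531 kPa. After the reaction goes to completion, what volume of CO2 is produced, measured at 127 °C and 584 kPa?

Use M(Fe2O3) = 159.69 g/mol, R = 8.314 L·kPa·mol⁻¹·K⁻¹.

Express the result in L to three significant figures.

62.1 L

n(Fe2O3) = 760 / 159.69 = 4.759 mol
n(CO) = PV/RT = (531 × 101) / (8.314 × 592) = 10.90 mol
For 4.759 mol Fe2O3, stoichiometry requires (3/1) × 4.759 = 14.28 mol CO; 10.90 mol is available, so CO is limiting.
n(CO2) = (3/3) × 10.90 = 10.90 mol
V(CO2) = nRT/P = 10.90 × 8.314 × 400.15 / 584 = 62.09 L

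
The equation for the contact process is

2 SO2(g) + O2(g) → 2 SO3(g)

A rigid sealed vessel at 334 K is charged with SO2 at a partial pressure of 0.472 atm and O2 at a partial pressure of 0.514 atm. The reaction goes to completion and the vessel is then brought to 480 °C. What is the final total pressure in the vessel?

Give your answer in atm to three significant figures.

1.69 atm

Because the vessel is rigid and T is held at 334 K, work the stoichiometry in partial pressures (P_i = n_iRT/V).
P(O2) required for 0.472 atm of SO2 = (1/2) × 0.472 = 0.2360 atm; available 0.514 atm, so SO2 is limiting.
P(O2) remaining = 0.514 − (1/2) × 0.472 = 0.2780 atm
P(gaseous products) = (2)/2 × 0.472 = 0.4720 atm
P_total at 334 K = 0.2780 + 0.4720 = 0.7500 atm
Scaling to 480 °C: P = 0.7500 × 753.15/334 = 1.691 atm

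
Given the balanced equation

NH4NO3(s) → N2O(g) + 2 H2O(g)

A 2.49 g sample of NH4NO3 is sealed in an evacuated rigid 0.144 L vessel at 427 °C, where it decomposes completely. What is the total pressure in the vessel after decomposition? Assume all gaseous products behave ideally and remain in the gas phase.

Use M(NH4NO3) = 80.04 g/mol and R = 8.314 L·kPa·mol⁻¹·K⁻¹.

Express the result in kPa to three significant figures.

3770 kPa

n(NH4NO3) = 2.49 / 80.04 = 0.03111 mol
n(gas produced) = (3/1) × 0.03111 = 0.09333 mol
P = nRT/V = 0.09333 × 8.314 × 700.15 / 0.144 = 3773 kPa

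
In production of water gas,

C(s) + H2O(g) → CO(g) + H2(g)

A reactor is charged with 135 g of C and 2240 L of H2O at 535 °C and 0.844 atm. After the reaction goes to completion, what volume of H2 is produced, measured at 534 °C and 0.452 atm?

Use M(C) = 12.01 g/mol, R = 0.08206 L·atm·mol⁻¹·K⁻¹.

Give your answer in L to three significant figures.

1650 L

n(C) = 135 / 12.01 = 11.24 mol
n(H2O) = PV/RT = (0.844 × 2240) / (0.08206 × 808.15) = 28.51 mol
For 11.24 mol C, stoichiometry requires (1/1) × 11.24 = 11.24 mol H2O; 28.51 mol is available, so C is limiting.
n(H2) = (1/1) × 11.24 = 11.24 mol
V(H2) = nRT/P = 11.24 × 0.08206 × 807.15 / 0.452 = 1647 L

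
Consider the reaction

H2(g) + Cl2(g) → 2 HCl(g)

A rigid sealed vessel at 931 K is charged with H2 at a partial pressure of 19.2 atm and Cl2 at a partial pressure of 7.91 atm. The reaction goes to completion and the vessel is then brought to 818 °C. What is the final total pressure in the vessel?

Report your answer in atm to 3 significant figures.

31.8 atm

With V and T fixed, P_i ∝ n_i, so the mole ratios apply directly to partial pressures at 931 K.
P(Cl2) required for 19.2 atm of H2 = (1/1) × 19.2 = 19.20 atm; available 7.91 atm, so Cl2 is limiting.
P(H2) remaining = 19.2 − (1/1) × 7.91 = 11.29 atm
P(gaseous products) = (2)/1 × 7.91 = 15.82 atm
P_total at 931 K = 11.29 + 15.82 = 27.11 atm
Scaling to 818 °C: P = 27.11 × 1091.15/931 = 31.77 atm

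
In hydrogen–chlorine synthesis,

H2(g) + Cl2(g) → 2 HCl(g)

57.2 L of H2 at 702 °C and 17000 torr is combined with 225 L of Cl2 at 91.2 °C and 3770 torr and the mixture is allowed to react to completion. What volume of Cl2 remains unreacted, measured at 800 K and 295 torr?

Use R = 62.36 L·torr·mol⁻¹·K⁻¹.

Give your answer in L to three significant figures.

3610 L

n(H2) = PV/RT = (17000 × 57.2) / (62.36 × 975.15) = 15.99 mol
n(Cl2) = PV/RT = (3770 × 225) / (62.36 × 364.35) = 37.33 mol
For 15.99 mol H2, stoichiometry requires (1/1) × 15.99 = 15.99 mol Cl2; 37.33 mol is available, so H2 is limiting.
n(Cl2) consumed = (1/1) × 15.99 = 15.99 mol; remaining = 37.33 − 15.99 = 21.34 mol
V(Cl2) = nRT/P = 21.34 × 62.36 × 800 / 295 = 3609 L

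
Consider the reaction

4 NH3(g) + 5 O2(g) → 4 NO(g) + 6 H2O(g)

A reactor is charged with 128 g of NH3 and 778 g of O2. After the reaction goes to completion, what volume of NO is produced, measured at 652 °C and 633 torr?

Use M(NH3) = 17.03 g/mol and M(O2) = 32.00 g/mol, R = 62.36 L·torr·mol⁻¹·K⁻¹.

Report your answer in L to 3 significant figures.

685 L

n(NH3) = 128 / 17.03 = 7.516 mol
n(O2) = 778 / 32.00 = 24.31 mol
For 7.516 mol NH3, stoichiometry requires (5/4) × 7.516 = 9.395 mol O2; 24.31 mol is available, so NH3 is limiting.
n(NO) = (4/4) × 7.516 = 7.516 mol
V(NO) = nRT/P = 7.516 × 62.36 × 925.15 / 633 = 685.0 L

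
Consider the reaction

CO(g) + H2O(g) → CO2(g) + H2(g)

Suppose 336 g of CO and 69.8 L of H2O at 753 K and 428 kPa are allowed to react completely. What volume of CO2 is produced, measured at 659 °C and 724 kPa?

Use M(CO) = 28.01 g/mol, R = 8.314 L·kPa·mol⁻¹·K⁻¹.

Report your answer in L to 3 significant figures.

51.1 L

n(CO) = 336 / 28.01 = 12.00 mol
n(H2O) = PV/RT = (428 × 69.8) / (8.314 × 753) = 4.772 mol
For 12.00 mol CO, stoichiometry requires (1/1) × 12.00 = 12.00 mol H2O; 4.772 mol is available, so H2O is limiting.
n(CO2) = (1/1) × 4.772 = 4.772 mol
V(CO2) = nRT/P = 4.772 × 8.314 × 932.15 / 724 = 51.08 L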